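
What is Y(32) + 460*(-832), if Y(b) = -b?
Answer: -382752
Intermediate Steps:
Y(32) + 460*(-832) = -1*32 + 460*(-832) = -32 - 382720 = -382752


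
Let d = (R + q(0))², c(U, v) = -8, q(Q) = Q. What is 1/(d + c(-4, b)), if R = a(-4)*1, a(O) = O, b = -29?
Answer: ⅛ ≈ 0.12500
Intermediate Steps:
R = -4 (R = -4*1 = -4)
d = 16 (d = (-4 + 0)² = (-4)² = 16)
1/(d + c(-4, b)) = 1/(16 - 8) = 1/8 = ⅛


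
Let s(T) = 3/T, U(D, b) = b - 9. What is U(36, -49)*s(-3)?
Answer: 58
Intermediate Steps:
U(D, b) = -9 + b
U(36, -49)*s(-3) = (-9 - 49)*(3/(-3)) = -174*(-1)/3 = -58*(-1) = 58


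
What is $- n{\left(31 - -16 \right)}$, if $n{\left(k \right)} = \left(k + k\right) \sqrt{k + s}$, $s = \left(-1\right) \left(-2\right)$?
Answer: $-658$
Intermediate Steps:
$s = 2$
$n{\left(k \right)} = 2 k \sqrt{2 + k}$ ($n{\left(k \right)} = \left(k + k\right) \sqrt{k + 2} = 2 k \sqrt{2 + k}$)
$- n{\left(31 - -16 \right)} = - 2 \left(31 - -16\right) \sqrt{2 + \left(31 - -16\right)} = - 2 \left(31 + 16\right) \sqrt{2 + \left(31 + 16\right)} = - 2 \cdot 47 \sqrt{2 + 47} = - 2 \cdot 47 \sqrt{49} = - 2 \cdot 47 \cdot 7 = \left(-1\right) 658 = -658$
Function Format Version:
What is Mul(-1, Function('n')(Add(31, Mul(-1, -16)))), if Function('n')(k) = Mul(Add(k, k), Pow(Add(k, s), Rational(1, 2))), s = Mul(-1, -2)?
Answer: -658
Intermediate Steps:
s = 2
Function('n')(k) = Mul(2, k, Pow(Add(2, k), Rational(1, 2))) (Function('n')(k) = Mul(Add(k, k), Pow(Add(k, 2), Rational(1, 2))) = Mul(Mul(2, k), Pow(Add(2, k), Rational(1, 2))) = Mul(2, k, Pow(Add(2, k), Rational(1, 2))))
Mul(-1, Function('n')(Add(31, Mul(-1, -16)))) = Mul(-1, Mul(2, Add(31, Mul(-1, -16)), Pow(Add(2, Add(31, Mul(-1, -16))), Rational(1, 2)))) = Mul(-1, Mul(2, Add(31, 16), Pow(Add(2, Add(31, 16)), Rational(1, 2)))) = Mul(-1, Mul(2, 47, Pow(Add(2, 47), Rational(1, 2)))) = Mul(-1, Mul(2, 47, Pow(49, Rational(1, 2)))) = Mul(-1, Mul(2, 47, 7)) = Mul(-1, 658) = -658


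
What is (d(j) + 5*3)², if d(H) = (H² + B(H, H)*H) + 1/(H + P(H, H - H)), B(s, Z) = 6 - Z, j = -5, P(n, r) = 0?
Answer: 5776/25 ≈ 231.04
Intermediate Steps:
d(H) = 1/H + H² + H*(6 - H) (d(H) = (H² + (6 - H)*H) + 1/(H + 0) = (H² + H*(6 - H)) + 1/H = 1/H + H² + H*(6 - H))
(d(j) + 5*3)² = ((1/(-5) + 6*(-5)) + 5*3)² = ((-⅕ - 30) + 15)² = (-151/5 + 15)² = (-76/5)² = 5776/25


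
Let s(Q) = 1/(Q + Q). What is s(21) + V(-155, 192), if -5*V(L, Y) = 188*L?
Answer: 244777/42 ≈ 5828.0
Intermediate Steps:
V(L, Y) = -188*L/5
s(Q) = 1/(2*Q)
s(21) + V(-155, 192) = (½)/21 - 188/5*(-155) = (½)*(1/21) + 5828 = 1/42 + 5828 = 244777/42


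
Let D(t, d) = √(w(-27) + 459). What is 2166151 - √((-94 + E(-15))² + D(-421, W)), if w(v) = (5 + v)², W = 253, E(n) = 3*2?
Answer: 2166151 - √(7744 + √943) ≈ 2.1661e+6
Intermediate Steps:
E(n) = 6
D(t, d) = √943 (D(t, d) = √((5 - 27)² + 459) = √((-22)² + 459) = √(484 + 459) = √943)
2166151 - √((-94 + E(-15))² + D(-421, W)) = 2166151 - √((-94 + 6)² + √943) = 2166151 - √((-88)² + √943) = 2166151 - √(7744 + √943)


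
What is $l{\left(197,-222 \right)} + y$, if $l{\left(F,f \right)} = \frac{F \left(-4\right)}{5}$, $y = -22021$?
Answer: $- \frac{110893}{5} \approx -22179.0$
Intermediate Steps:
$l{\left(F,f \right)} = - \frac{4 F}{5}$ ($l{\left(F,f \right)} = - 4 F \frac{1}{5} = - \frac{4 F}{5}$)
$l{\left(197,-222 \right)} + y = \left(- \frac{4}{5}\right) 197 - 22021 = - \frac{788}{5} - 22021 = - \frac{110893}{5}$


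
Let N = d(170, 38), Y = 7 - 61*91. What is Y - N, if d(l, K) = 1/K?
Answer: -210673/38 ≈ -5544.0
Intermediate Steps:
Y = -5544 (Y = 7 - 5551 = -5544)
N = 1/38 ≈ 0.026316
Y - N = -5544 - 1*1/38 = -5544 - 1/38 = -210673/38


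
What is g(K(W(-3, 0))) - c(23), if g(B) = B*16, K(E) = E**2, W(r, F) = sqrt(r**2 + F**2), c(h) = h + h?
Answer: 98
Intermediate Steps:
c(h) = 2*h
W(r, F) = sqrt(F**2 + r**2)
g(B) = 16*B
g(K(W(-3, 0))) - c(23) = 16*(sqrt(0**2 + (-3)**2))**2 - 2*23 = 16*(sqrt(0 + 9))**2 - 1*46 = 16*(sqrt(9))**2 - 46 = 16*3**2 - 46 = 16*9 - 46 = 144 - 46 = 98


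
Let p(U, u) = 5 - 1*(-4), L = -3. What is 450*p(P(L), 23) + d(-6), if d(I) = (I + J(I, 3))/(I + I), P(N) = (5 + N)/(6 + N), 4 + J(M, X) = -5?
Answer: 16205/4 ≈ 4051.3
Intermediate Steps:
J(M, X) = -9 (J(M, X) = -4 - 5 = -9)
P(N) = (5 + N)/(6 + N)
p(U, u) = 9 (p(U, u) = 5 + 4 = 9)
d(I) = (-9 + I)/(2*I) (d(I) = (I - 9)/(I + I) = (-9 + I)/((2*I)) = (-9 + I)*(1/(2*I)) = (-9 + I)/(2*I))
450*p(P(L), 23) + d(-6) = 450*9 + (½)*(-9 - 6)/(-6) = 4050 + (½)*(-⅙)*(-15) = 4050 + 5/4 = 16205/4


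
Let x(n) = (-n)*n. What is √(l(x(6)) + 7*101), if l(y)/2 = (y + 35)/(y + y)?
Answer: √25453/6 ≈ 26.590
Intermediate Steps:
x(n) = -n²
l(y) = (35 + y)/y (l(y) = 2*((y + 35)/(y + y)) = 2*((35 + y)/((2*y))) = 2*((35 + y)*(1/(2*y))) = 2*((35 + y)/(2*y)) = (35 + y)/y)
√(l(x(6)) + 7*101) = √((35 - 1*6²)/((-1*6²)) + 7*101) = √((35 - 1*36)/((-1*36)) + 707) = √((35 - 36)/(-36) + 707) = √(-1/36*(-1) + 707) = √(1/36 + 707) = √(25453/36) = √25453/6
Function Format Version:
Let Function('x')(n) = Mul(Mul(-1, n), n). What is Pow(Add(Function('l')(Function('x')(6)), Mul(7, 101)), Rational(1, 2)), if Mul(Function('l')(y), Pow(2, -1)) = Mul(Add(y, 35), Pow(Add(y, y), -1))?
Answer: Mul(Rational(1, 6), Pow(25453, Rational(1, 2))) ≈ 26.590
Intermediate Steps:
Function('x')(n) = Mul(-1, Pow(n, 2))
Function('l')(y) = Mul(Pow(y, -1), Add(35, y)) (Function('l')(y) = Mul(2, Mul(Add(y, 35), Pow(Add(y, y), -1))) = Mul(2, Mul(Add(35, y), Pow(Mul(2, y), -1))) = Mul(2, Mul(Add(35, y), Mul(Rational(1, 2), Pow(y, -1)))) = Mul(2, Mul(Rational(1, 2), Pow(y, -1), Add(35, y))) = Mul(Pow(y, -1), Add(35, y)))
Pow(Add(Function('l')(Function('x')(6)), Mul(7, 101)), Rational(1, 2)) = Pow(Add(Mul(Pow(Mul(-1, Pow(6, 2)), -1), Add(35, Mul(-1, Pow(6, 2)))), Mul(7, 101)), Rational(1, 2)) = Pow(Add(Mul(Pow(Mul(-1, 36), -1), Add(35, Mul(-1, 36))), 707), Rational(1, 2)) = Pow(Add(Mul(Pow(-36, -1), Add(35, -36)), 707), Rational(1, 2)) = Pow(Add(Mul(Rational(-1, 36), -1), 707), Rational(1, 2)) = Pow(Add(Rational(1, 36), 707), Rational(1, 2)) = Pow(Rational(25453, 36), Rational(1, 2)) = Mul(Rational(1, 6), Pow(25453, Rational(1, 2)))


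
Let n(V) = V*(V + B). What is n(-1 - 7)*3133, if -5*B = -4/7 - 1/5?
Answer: 34412872/175 ≈ 1.9665e+5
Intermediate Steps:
B = 27/175 (B = -(-4/7 - 1/5)/5 = -(-4*⅐ - 1*⅕)/5 = -(-4/7 - ⅕)/5 = -⅕*(-27/35) = 27/175 ≈ 0.15429)
n(V) = V*(27/175 + V) (n(V) = V*(V + 27/175) = V*(27/175 + V))
n(-1 - 7)*3133 = ((-1 - 7)*(27 + 175*(-1 - 7))/175)*3133 = ((1/175)*(-8)*(27 + 175*(-8)))*3133 = ((1/175)*(-8)*(27 - 1400))*3133 = ((1/175)*(-8)*(-1373))*3133 = (10984/175)*3133 = 34412872/175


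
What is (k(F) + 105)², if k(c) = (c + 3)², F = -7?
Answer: 14641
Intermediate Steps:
k(c) = (3 + c)²
(k(F) + 105)² = ((3 - 7)² + 105)² = ((-4)² + 105)² = (16 + 105)² = 121² = 14641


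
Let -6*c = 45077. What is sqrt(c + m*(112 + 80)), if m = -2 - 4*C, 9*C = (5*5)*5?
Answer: I*sqrt(74254)/2 ≈ 136.25*I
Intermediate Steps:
C = 125/9 (C = ((5*5)*5)/9 = (25*5)/9 = (1/9)*125 = 125/9 ≈ 13.889)
c = -45077/6 (c = -1/6*45077 = -45077/6 ≈ -7512.8)
m = -518/9 (m = -2 - 4*125/9 = -2 - 500/9 = -518/9 ≈ -57.556)
sqrt(c + m*(112 + 80)) = sqrt(-45077/6 - 518*(112 + 80)/9) = sqrt(-45077/6 - 518/9*192) = sqrt(-45077/6 - 33152/3) = sqrt(-37127/2) = I*sqrt(74254)/2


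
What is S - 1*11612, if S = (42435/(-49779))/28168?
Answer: -1809117184011/155797208 ≈ -11612.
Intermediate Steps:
S = -4715/155797208 (S = (42435*(-1/49779))*(1/28168) = -4715/5531*1/28168 = -4715/155797208 ≈ -3.0264e-5)
S - 1*11612 = -4715/155797208 - 1*11612 = -4715/155797208 - 11612 = -1809117184011/155797208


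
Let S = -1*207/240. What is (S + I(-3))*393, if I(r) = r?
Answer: -121437/80 ≈ -1518.0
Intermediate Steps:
S = -69/80 (S = -207*1/240 = -69/80 ≈ -0.86250)
(S + I(-3))*393 = (-69/80 - 3)*393 = -309/80*393 = -121437/80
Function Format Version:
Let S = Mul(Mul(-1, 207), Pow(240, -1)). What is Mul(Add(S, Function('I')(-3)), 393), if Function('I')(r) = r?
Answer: Rational(-121437, 80) ≈ -1518.0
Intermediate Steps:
S = Rational(-69, 80) (S = Mul(-207, Rational(1, 240)) = Rational(-69, 80) ≈ -0.86250)
Mul(Add(S, Function('I')(-3)), 393) = Mul(Add(Rational(-69, 80), -3), 393) = Mul(Rational(-309, 80), 393) = Rational(-121437, 80)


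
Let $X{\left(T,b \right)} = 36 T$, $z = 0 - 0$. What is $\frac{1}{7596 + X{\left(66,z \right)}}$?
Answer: $\frac{1}{9972} \approx 0.00010028$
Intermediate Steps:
$z = 0$ ($z = 0 + 0 = 0$)
$\frac{1}{7596 + X{\left(66,z \right)}} = \frac{1}{7596 + 36 \cdot 66} = \frac{1}{7596 + 2376} = \frac{1}{9972}$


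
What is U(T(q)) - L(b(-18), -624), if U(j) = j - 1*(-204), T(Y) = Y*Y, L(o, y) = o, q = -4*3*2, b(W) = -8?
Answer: 788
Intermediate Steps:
q = -24 (q = -12*2 = -24)
T(Y) = Y²
U(j) = 204 + j (U(j) = j + 204 = 204 + j)
U(T(q)) - L(b(-18), -624) = (204 + (-24)²) - 1*(-8) = (204 + 576) + 8 = 780 + 8 = 788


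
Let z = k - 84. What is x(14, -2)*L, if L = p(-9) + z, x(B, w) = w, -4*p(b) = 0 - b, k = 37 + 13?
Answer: 145/2 ≈ 72.500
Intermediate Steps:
k = 50
p(b) = b/4 (p(b) = -(0 - b)/4 = -(-1)*b/4 = b/4)
z = -34 (z = 50 - 84 = -34)
L = -145/4 (L = (¼)*(-9) - 34 = -9/4 - 34 = -145/4 ≈ -36.250)
x(14, -2)*L = -2*(-145/4) = 145/2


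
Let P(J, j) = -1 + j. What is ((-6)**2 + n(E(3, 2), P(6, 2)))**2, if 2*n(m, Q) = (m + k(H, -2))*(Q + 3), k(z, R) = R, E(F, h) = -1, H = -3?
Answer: 900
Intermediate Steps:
n(m, Q) = (-2 + m)*(3 + Q)/2 (n(m, Q) = ((m - 2)*(Q + 3))/2 = ((-2 + m)*(3 + Q))/2 = (-2 + m)*(3 + Q)/2)
((-6)**2 + n(E(3, 2), P(6, 2)))**2 = ((-6)**2 + (-3 - (-1 + 2) + (3/2)*(-1) + (1/2)*(-1 + 2)*(-1)))**2 = (36 + (-3 - 1*1 - 3/2 + (1/2)*1*(-1)))**2 = (36 + (-3 - 1 - 3/2 - 1/2))**2 = (36 - 6)**2 = 30**2 = 900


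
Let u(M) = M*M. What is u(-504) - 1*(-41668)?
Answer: 295684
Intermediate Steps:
u(M) = M**2
u(-504) - 1*(-41668) = (-504)**2 - 1*(-41668) = 254016 + 41668 = 295684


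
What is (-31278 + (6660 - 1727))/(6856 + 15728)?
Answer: -26345/22584 ≈ -1.1665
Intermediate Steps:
(-31278 + (6660 - 1727))/(6856 + 15728) = (-31278 + 4933)/22584 = -26345*1/22584 = -26345/22584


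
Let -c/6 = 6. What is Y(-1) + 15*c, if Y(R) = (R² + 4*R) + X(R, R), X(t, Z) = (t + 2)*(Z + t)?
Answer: -545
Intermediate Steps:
c = -36 (c = -6*6 = -36)
X(t, Z) = (2 + t)*(Z + t)
Y(R) = 3*R² + 8*R (Y(R) = (R² + 4*R) + (R² + 2*R + 2*R + R*R) = (R² + 4*R) + (R² + 2*R + 2*R + R²) = (R² + 4*R) + (2*R² + 4*R) = 3*R² + 8*R)
Y(-1) + 15*c = -(8 + 3*(-1)) + 15*(-36) = -(8 - 3) - 540 = -1*5 - 540 = -5 - 540 = -545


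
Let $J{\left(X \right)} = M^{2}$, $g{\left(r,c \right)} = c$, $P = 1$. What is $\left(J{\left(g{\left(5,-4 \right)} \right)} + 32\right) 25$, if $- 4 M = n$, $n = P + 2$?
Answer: $\frac{13025}{16} \approx 814.06$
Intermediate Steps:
$n = 3$ ($n = 1 + 2 = 3$)
$M = - \frac{3}{4}$ ($M = \left(- \frac{1}{4}\right) 3 = - \frac{3}{4} \approx -0.75$)
$J{\left(X \right)} = \frac{9}{16}$ ($J{\left(X \right)} = \left(- \frac{3}{4}\right)^{2} = \frac{9}{16}$)
$\left(J{\left(g{\left(5,-4 \right)} \right)} + 32\right) 25 = \left(\frac{9}{16} + 32\right) 25 = \frac{521}{16} \cdot 25 = \frac{13025}{16}$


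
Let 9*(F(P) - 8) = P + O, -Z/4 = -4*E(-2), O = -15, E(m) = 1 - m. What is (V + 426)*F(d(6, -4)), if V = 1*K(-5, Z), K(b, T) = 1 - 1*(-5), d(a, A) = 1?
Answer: 2784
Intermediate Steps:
Z = 48 (Z = -(-16)*(1 - 1*(-2)) = -(-16)*(1 + 2) = -(-16)*3 = -4*(-12) = 48)
F(P) = 19/3 + P/9 (F(P) = 8 + (P - 15)/9 = 8 + (-15 + P)/9 = 8 + (-5/3 + P/9) = 19/3 + P/9)
K(b, T) = 6 (K(b, T) = 1 + 5 = 6)
V = 6 (V = 1*6 = 6)
(V + 426)*F(d(6, -4)) = (6 + 426)*(19/3 + (⅑)*1) = 432*(19/3 + ⅑) = 432*(58/9) = 2784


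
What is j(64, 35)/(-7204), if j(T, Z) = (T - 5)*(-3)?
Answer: 177/7204 ≈ 0.024570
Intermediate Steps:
j(T, Z) = 15 - 3*T (j(T, Z) = (-5 + T)*(-3) = 15 - 3*T)
j(64, 35)/(-7204) = (15 - 3*64)/(-7204) = (15 - 192)*(-1/7204) = -177*(-1/7204) = 177/7204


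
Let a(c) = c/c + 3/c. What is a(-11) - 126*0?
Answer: 8/11 ≈ 0.72727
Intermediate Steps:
a(c) = 1 + 3/c
a(-11) - 126*0 = (3 - 11)/(-11) - 126*0 = -1/11*(-8) + 0 = 8/11 + 0 = 8/11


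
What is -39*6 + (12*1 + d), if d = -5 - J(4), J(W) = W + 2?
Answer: -233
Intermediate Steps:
J(W) = 2 + W
d = -11 (d = -5 - (2 + 4) = -5 - 1*6 = -5 - 6 = -11)
-39*6 + (12*1 + d) = -39*6 + (12*1 - 11) = -234 + (12 - 11) = -234 + 1 = -233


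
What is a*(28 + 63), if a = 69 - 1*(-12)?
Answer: 7371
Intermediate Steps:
a = 81 (a = 69 + 12 = 81)
a*(28 + 63) = 81*(28 + 63) = 81*91 = 7371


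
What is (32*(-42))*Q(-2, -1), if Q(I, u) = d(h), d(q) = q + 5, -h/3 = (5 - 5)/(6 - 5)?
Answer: -6720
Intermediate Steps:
h = 0 (h = -3*(5 - 5)/(6 - 5) = -0/1 = -0 = -3*0 = 0)
d(q) = 5 + q
Q(I, u) = 5 (Q(I, u) = 5 + 0 = 5)
(32*(-42))*Q(-2, -1) = (32*(-42))*5 = -1344*5 = -6720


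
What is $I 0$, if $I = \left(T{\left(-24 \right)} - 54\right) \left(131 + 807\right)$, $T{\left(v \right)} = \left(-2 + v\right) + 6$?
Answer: $0$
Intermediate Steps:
$T{\left(v \right)} = 4 + v$
$I = -69412$ ($I = \left(\left(4 - 24\right) - 54\right) \left(131 + 807\right) = \left(-20 - 54\right) 938 = \left(-74\right) 938 = -69412$)
$I 0 = \left(-69412\right) 0 = 0$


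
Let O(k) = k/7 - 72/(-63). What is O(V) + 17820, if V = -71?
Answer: 17811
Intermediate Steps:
O(k) = 8/7 + k/7 (O(k) = k*(1/7) - 72*(-1/63) = k/7 + 8/7 = 8/7 + k/7)
O(V) + 17820 = (8/7 + (1/7)*(-71)) + 17820 = (8/7 - 71/7) + 17820 = -9 + 17820 = 17811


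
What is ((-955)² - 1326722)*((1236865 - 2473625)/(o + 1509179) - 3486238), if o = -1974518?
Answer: 96107882137635662/66477 ≈ 1.4457e+12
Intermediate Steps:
((-955)² - 1326722)*((1236865 - 2473625)/(o + 1509179) - 3486238) = ((-955)² - 1326722)*((1236865 - 2473625)/(-1974518 + 1509179) - 3486238) = (912025 - 1326722)*(-1236760/(-465339) - 3486238) = -414697*(-1236760*(-1/465339) - 3486238) = -414697*(176680/66477 - 3486238) = -414697*(-231754466846/66477) = 96107882137635662/66477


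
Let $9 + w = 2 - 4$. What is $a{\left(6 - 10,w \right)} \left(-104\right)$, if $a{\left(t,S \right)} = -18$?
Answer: $1872$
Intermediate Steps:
$w = -11$ ($w = -9 + \left(2 - 4\right) = -9 - 2 = -11$)
$a{\left(6 - 10,w \right)} \left(-104\right) = \left(-18\right) \left(-104\right) = 1872$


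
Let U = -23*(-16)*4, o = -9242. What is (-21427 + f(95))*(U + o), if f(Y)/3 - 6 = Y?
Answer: 164133480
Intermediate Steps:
f(Y) = 18 + 3*Y
U = 1472 (U = 368*4 = 1472)
(-21427 + f(95))*(U + o) = (-21427 + (18 + 3*95))*(1472 - 9242) = (-21427 + (18 + 285))*(-7770) = (-21427 + 303)*(-7770) = -21124*(-7770) = 164133480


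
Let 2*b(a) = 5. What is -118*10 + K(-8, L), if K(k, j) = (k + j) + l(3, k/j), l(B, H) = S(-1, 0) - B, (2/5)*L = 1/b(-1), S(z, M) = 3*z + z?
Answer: -1194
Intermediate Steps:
b(a) = 5/2 (b(a) = (1/2)*5 = 5/2)
S(z, M) = 4*z
L = 1 (L = 5/(2*(5/2)) = (5/2)*(2/5) = 1)
l(B, H) = -4 - B (l(B, H) = 4*(-1) - B = -4 - B)
K(k, j) = -7 + j + k (K(k, j) = (k + j) + (-4 - 1*3) = (j + k) + (-4 - 3) = (j + k) - 7 = -7 + j + k)
-118*10 + K(-8, L) = -118*10 + (-7 + 1 - 8) = -1180 - 14 = -1194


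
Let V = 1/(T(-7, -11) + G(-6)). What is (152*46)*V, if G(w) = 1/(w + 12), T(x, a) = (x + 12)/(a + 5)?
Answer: -10488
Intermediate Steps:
T(x, a) = (12 + x)/(5 + a)
G(w) = 1/(12 + w)
V = -3/2 (V = 1/((12 - 7)/(5 - 11) + 1/(12 - 6)) = 1/(5/(-6) + 1/6) = 1/(-⅙*5 + ⅙) = 1/(-⅚ + ⅙) = 1/(-⅔) = -3/2 ≈ -1.5000)
(152*46)*V = (152*46)*(-3/2) = 6992*(-3/2) = -10488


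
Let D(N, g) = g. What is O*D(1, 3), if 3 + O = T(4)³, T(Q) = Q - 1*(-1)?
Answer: 366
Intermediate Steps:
T(Q) = 1 + Q (T(Q) = Q + 1 = 1 + Q)
O = 122 (O = -3 + (1 + 4)³ = -3 + 5³ = -3 + 125 = 122)
O*D(1, 3) = 122*3 = 366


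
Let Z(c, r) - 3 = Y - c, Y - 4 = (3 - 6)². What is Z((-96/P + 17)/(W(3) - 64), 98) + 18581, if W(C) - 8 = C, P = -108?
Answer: 8870930/477 ≈ 18597.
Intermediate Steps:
W(C) = 8 + C
Y = 13 (Y = 4 + (3 - 6)² = 4 + (-3)² = 4 + 9 = 13)
Z(c, r) = 16 - c (Z(c, r) = 3 + (13 - c) = 16 - c)
Z((-96/P + 17)/(W(3) - 64), 98) + 18581 = (16 - (-96/(-108) + 17)/((8 + 3) - 64)) + 18581 = (16 - (-96*(-1/108) + 17)/(11 - 64)) + 18581 = (16 - (8/9 + 17)/(-53)) + 18581 = (16 - 161*(-1)/(9*53)) + 18581 = (16 - 1*(-161/477)) + 18581 = (16 + 161/477) + 18581 = 7793/477 + 18581 = 8870930/477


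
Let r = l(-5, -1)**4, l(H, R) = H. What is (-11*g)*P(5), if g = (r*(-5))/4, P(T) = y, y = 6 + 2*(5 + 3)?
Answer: 378125/2 ≈ 1.8906e+5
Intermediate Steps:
y = 22 (y = 6 + 2*8 = 6 + 16 = 22)
P(T) = 22
r = 625 (r = (-5)**4 = 625)
g = -3125/4 (g = (625*(-5))/4 = -3125*1/4 = -3125/4 ≈ -781.25)
(-11*g)*P(5) = -11*(-3125/4)*22 = (34375/4)*22 = 378125/2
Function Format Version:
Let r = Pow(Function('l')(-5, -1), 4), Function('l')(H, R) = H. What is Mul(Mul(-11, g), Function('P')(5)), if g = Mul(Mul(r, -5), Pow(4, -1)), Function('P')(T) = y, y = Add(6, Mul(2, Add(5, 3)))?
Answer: Rational(378125, 2) ≈ 1.8906e+5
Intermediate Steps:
y = 22 (y = Add(6, Mul(2, 8)) = Add(6, 16) = 22)
Function('P')(T) = 22
r = 625 (r = Pow(-5, 4) = 625)
g = Rational(-3125, 4) (g = Mul(Mul(625, -5), Pow(4, -1)) = Mul(-3125, Rational(1, 4)) = Rational(-3125, 4) ≈ -781.25)
Mul(Mul(-11, g), Function('P')(5)) = Mul(Mul(-11, Rational(-3125, 4)), 22) = Mul(Rational(34375, 4), 22) = Rational(378125, 2)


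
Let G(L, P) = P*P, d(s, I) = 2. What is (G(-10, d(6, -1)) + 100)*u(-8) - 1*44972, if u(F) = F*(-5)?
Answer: -40812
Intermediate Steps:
u(F) = -5*F
G(L, P) = P**2
(G(-10, d(6, -1)) + 100)*u(-8) - 1*44972 = (2**2 + 100)*(-5*(-8)) - 1*44972 = (4 + 100)*40 - 44972 = 104*40 - 44972 = 4160 - 44972 = -40812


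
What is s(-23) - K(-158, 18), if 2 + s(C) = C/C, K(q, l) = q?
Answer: 157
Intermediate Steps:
s(C) = -1 (s(C) = -2 + C/C = -2 + 1 = -1)
s(-23) - K(-158, 18) = -1 - 1*(-158) = -1 + 158 = 157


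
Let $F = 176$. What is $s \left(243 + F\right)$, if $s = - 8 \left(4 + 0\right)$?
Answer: $-13408$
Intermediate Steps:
$s = -32$ ($s = \left(-8\right) 4 = -32$)
$s \left(243 + F\right) = - 32 \left(243 + 176\right) = \left(-32\right) 419 = -13408$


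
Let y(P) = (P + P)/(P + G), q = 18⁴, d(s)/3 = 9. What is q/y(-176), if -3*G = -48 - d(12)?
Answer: 990711/22 ≈ 45032.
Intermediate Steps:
d(s) = 27 (d(s) = 3*9 = 27)
q = 104976
G = 25 (G = -(-48 - 1*27)/3 = -(-48 - 27)/3 = -⅓*(-75) = 25)
y(P) = 2*P/(25 + P) (y(P) = (P + P)/(P + 25) = (2*P)/(25 + P) = 2*P/(25 + P))
q/y(-176) = 104976/((2*(-176)/(25 - 176))) = 104976/((2*(-176)/(-151))) = 104976/((2*(-176)*(-1/151))) = 104976/(352/151) = 104976*(151/352) = 990711/22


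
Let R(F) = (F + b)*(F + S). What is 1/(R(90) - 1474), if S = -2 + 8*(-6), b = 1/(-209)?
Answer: 209/444294 ≈ 0.00047041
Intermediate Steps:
b = -1/209 ≈ -0.0047847
S = -50 (S = -2 - 48 = -50)
R(F) = (-50 + F)*(-1/209 + F) (R(F) = (F - 1/209)*(F - 50) = (-1/209 + F)*(-50 + F) = (-50 + F)*(-1/209 + F))
1/(R(90) - 1474) = 1/((50/209 + 90**2 - 10451/209*90) - 1474) = 1/((50/209 + 8100 - 940590/209) - 1474) = 1/(752360/209 - 1474) = 1/(444294/209) = 209/444294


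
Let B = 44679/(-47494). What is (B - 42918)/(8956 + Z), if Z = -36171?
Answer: 2038392171/1292549210 ≈ 1.5770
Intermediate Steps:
B = -44679/47494 (B = 44679*(-1/47494) = -44679/47494 ≈ -0.94073)
(B - 42918)/(8956 + Z) = (-44679/47494 - 42918)/(8956 - 36171) = -2038392171/47494/(-27215) = -2038392171/47494*(-1/27215) = 2038392171/1292549210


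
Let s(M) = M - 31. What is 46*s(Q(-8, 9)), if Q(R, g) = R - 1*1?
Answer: -1840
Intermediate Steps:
Q(R, g) = -1 + R (Q(R, g) = R - 1 = -1 + R)
s(M) = -31 + M
46*s(Q(-8, 9)) = 46*(-31 + (-1 - 8)) = 46*(-31 - 9) = 46*(-40) = -1840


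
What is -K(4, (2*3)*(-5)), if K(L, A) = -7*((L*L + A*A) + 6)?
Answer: 6454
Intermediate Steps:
K(L, A) = -42 - 7*A² - 7*L² (K(L, A) = -7*((L² + A²) + 6) = -7*((A² + L²) + 6) = -7*(6 + A² + L²) = -42 - 7*A² - 7*L²)
-K(4, (2*3)*(-5)) = -(-42 - 7*((2*3)*(-5))² - 7*4²) = -(-42 - 7*(6*(-5))² - 7*16) = -(-42 - 7*(-30)² - 112) = -(-42 - 7*900 - 112) = -(-42 - 6300 - 112) = -1*(-6454) = 6454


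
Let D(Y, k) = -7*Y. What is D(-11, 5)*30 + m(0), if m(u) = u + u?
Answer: 2310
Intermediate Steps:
m(u) = 2*u
D(-11, 5)*30 + m(0) = -7*(-11)*30 + 2*0 = 77*30 + 0 = 2310 + 0 = 2310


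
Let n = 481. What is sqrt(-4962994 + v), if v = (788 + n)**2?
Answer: I*sqrt(3352633) ≈ 1831.0*I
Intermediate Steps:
v = 1610361 (v = (788 + 481)**2 = 1269**2 = 1610361)
sqrt(-4962994 + v) = sqrt(-4962994 + 1610361) = sqrt(-3352633) = I*sqrt(3352633)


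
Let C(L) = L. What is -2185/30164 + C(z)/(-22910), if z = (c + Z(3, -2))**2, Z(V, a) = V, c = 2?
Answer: -5081245/69105724 ≈ -0.073529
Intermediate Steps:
z = 25 (z = (2 + 3)**2 = 5**2 = 25)
-2185/30164 + C(z)/(-22910) = -2185/30164 + 25/(-22910) = -2185*1/30164 + 25*(-1/22910) = -2185/30164 - 5/4582 = -5081245/69105724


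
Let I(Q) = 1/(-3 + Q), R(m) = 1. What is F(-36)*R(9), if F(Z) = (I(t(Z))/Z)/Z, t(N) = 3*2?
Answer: 1/3888 ≈ 0.00025720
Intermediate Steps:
t(N) = 6
F(Z) = 1/(3*Z**2) (F(Z) = (1/((-3 + 6)*Z))/Z = (1/(3*Z))/Z = 1/(3*Z**2))
F(-36)*R(9) = ((1/3)/(-36)**2)*1 = ((1/3)*(1/1296))*1 = (1/3888)*1 = 1/3888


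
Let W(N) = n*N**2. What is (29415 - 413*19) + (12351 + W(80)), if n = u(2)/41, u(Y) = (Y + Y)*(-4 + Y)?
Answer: 1339479/41 ≈ 32670.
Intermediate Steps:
u(Y) = 2*Y*(-4 + Y) (u(Y) = (2*Y)*(-4 + Y) = 2*Y*(-4 + Y))
n = -8/41 (n = (2*2*(-4 + 2))/41 = (2*2*(-2))/41 = (1/41)*(-8) = -8/41 ≈ -0.19512)
W(N) = -8*N**2/41
(29415 - 413*19) + (12351 + W(80)) = (29415 - 413*19) + (12351 - 8/41*80**2) = (29415 - 7847) + (12351 - 8/41*6400) = 21568 + (12351 - 51200/41) = 21568 + 455191/41 = 1339479/41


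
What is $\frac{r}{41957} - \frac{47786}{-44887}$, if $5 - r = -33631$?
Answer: $\frac{3514776334}{1883323859} \approx 1.8663$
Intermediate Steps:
$r = 33636$ ($r = 5 - -33631 = 5 + 33631 = 33636$)
$\frac{r}{41957} - \frac{47786}{-44887} = \frac{33636}{41957} - \frac{47786}{-44887} = 33636 \cdot \frac{1}{41957} - - \frac{47786}{44887} = \frac{33636}{41957} + \frac{47786}{44887} = \frac{3514776334}{1883323859}$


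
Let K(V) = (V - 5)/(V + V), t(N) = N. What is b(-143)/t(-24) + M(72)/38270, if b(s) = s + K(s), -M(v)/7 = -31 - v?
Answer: 391112861/65671320 ≈ 5.9556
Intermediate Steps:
M(v) = 217 + 7*v (M(v) = -7*(-31 - v) = 217 + 7*v)
K(V) = (-5 + V)/(2*V) (K(V) = (-5 + V)/((2*V)) = (-5 + V)*(1/(2*V)) = (-5 + V)/(2*V))
b(s) = s + (-5 + s)/(2*s)
b(-143)/t(-24) + M(72)/38270 = (1/2 - 143 - 5/2/(-143))/(-24) + (217 + 7*72)/38270 = (1/2 - 143 - 5/2*(-1/143))*(-1/24) + (217 + 504)*(1/38270) = (1/2 - 143 + 5/286)*(-1/24) + 721*(1/38270) = -20375/143*(-1/24) + 721/38270 = 20375/3432 + 721/38270 = 391112861/65671320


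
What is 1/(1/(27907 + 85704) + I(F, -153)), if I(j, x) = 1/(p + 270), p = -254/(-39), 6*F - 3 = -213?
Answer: 1225181024/4441613 ≈ 275.84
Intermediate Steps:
F = -35 (F = 1/2 + (1/6)*(-213) = 1/2 - 71/2 = -35)
p = 254/39 (p = -254*(-1/39) = 254/39 ≈ 6.5128)
I(j, x) = 39/10784 (I(j, x) = 1/(254/39 + 270) = 1/(10784/39) = 39/10784)
1/(1/(27907 + 85704) + I(F, -153)) = 1/(1/(27907 + 85704) + 39/10784) = 1/(1/113611 + 39/10784) = 1/(4441613/1225181024) = 1225181024/4441613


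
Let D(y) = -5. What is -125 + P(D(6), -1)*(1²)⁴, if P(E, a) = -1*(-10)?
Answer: -115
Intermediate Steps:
P(E, a) = 10
-125 + P(D(6), -1)*(1²)⁴ = -125 + 10*(1²)⁴ = -125 + 10*1⁴ = -125 + 10*1 = -125 + 10 = -115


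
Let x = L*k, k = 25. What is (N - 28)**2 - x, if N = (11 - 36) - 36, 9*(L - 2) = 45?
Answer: 7746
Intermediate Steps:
L = 7 (L = 2 + (1/9)*45 = 2 + 5 = 7)
N = -61 (N = -25 - 36 = -61)
x = 175 (x = 7*25 = 175)
(N - 28)**2 - x = (-61 - 28)**2 - 1*175 = (-89)**2 - 175 = 7921 - 175 = 7746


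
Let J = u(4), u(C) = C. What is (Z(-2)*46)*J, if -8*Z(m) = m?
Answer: 46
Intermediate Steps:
J = 4
Z(m) = -m/8
(Z(-2)*46)*J = (-⅛*(-2)*46)*4 = ((¼)*46)*4 = (23/2)*4 = 46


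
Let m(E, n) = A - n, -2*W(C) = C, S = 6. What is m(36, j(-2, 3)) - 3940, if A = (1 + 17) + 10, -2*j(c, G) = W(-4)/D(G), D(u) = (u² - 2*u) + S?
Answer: -35207/9 ≈ -3911.9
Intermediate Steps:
W(C) = -C/2
D(u) = 6 + u² - 2*u (D(u) = (u² - 2*u) + 6 = 6 + u² - 2*u)
j(c, G) = -1/(6 + G² - 2*G) (j(c, G) = -(-½*(-4))/(2*(6 + G² - 2*G)) = -1/(6 + G² - 2*G))
A = 28 (A = 18 + 10 = 28)
m(E, n) = 28 - n
m(36, j(-2, 3)) - 3940 = (28 - (-1)/(6 + 3² - 2*3)) - 3940 = (28 - (-1)/(6 + 9 - 6)) - 3940 = (28 - (-1)/9) - 3940 = (28 - 1*(-⅑)) - 3940 = (28 + ⅑) - 3940 = 253/9 - 3940 = -35207/9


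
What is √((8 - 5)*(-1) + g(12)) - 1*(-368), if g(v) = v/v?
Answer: 368 + I*√2 ≈ 368.0 + 1.4142*I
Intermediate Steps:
g(v) = 1
√((8 - 5)*(-1) + g(12)) - 1*(-368) = √((8 - 5)*(-1) + 1) - 1*(-368) = √(3*(-1) + 1) + 368 = √(-3 + 1) + 368 = √(-2) + 368 = I*√2 + 368 = 368 + I*√2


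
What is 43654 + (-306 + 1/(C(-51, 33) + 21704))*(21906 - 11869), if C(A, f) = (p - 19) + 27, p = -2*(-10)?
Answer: -65797270939/21732 ≈ -3.0277e+6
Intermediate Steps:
p = 20
C(A, f) = 28 (C(A, f) = (20 - 19) + 27 = 1 + 27 = 28)
43654 + (-306 + 1/(C(-51, 33) + 21704))*(21906 - 11869) = 43654 + (-306 + 1/(28 + 21704))*(21906 - 11869) = 43654 + (-306 + 1/21732)*10037 = 43654 - 6649991/21732*10037 = 43654 - 66745959667/21732 = -65797270939/21732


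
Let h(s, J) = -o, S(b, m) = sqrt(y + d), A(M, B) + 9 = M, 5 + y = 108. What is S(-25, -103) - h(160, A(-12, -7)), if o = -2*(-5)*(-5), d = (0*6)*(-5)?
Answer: -50 + sqrt(103) ≈ -39.851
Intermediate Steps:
y = 103 (y = -5 + 108 = 103)
A(M, B) = -9 + M
d = 0 (d = 0*(-5) = 0)
o = -50 (o = 10*(-5) = -50)
S(b, m) = sqrt(103) (S(b, m) = sqrt(103 + 0) = sqrt(103))
h(s, J) = 50 (h(s, J) = -1*(-50) = 50)
S(-25, -103) - h(160, A(-12, -7)) = sqrt(103) - 1*50 = sqrt(103) - 50 = -50 + sqrt(103)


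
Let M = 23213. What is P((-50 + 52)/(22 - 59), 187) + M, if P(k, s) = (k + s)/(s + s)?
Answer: 321228411/13838 ≈ 23214.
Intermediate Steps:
P(k, s) = (k + s)/(2*s) (P(k, s) = (k + s)/((2*s)) = (k + s)*(1/(2*s)) = (k + s)/(2*s))
P((-50 + 52)/(22 - 59), 187) + M = (1/2)*((-50 + 52)/(22 - 59) + 187)/187 + 23213 = (1/2)*(1/187)*(2/(-37) + 187) + 23213 = (1/2)*(1/187)*(2*(-1/37) + 187) + 23213 = (1/2)*(1/187)*(-2/37 + 187) + 23213 = (1/2)*(1/187)*(6917/37) + 23213 = 6917/13838 + 23213 = 321228411/13838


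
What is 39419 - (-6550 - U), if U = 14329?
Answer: 60298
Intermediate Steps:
39419 - (-6550 - U) = 39419 - (-6550 - 1*14329) = 39419 - (-6550 - 14329) = 39419 - 1*(-20879) = 39419 + 20879 = 60298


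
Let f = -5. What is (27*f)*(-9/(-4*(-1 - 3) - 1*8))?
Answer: 1215/8 ≈ 151.88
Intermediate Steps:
(27*f)*(-9/(-4*(-1 - 3) - 1*8)) = (27*(-5))*(-9/(-4*(-1 - 3) - 1*8)) = -(-1215)/(-4*(-4) - 8) = -(-1215)/(16 - 8) = -(-1215)/8 = -135*(-9/8) = 1215/8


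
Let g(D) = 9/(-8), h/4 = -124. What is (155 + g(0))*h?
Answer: -76322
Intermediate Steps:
h = -496 (h = 4*(-124) = -496)
g(D) = -9/8 (g(D) = 9*(-1/8) = -9/8)
(155 + g(0))*h = (155 - 9/8)*(-496) = (1231/8)*(-496) = -76322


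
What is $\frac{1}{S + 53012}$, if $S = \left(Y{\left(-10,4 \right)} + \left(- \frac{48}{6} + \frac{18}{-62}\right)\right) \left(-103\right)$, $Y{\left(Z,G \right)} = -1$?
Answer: $\frac{31}{1673036} \approx 1.8529 \cdot 10^{-5}$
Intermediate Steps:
$S = \frac{29664}{31}$ ($S = \left(-1 + \left(- \frac{48}{6} + \frac{18}{-62}\right)\right) \left(-103\right) = \left(-1 + \left(\left(-48\right) \frac{1}{6} + 18 \left(- \frac{1}{62}\right)\right)\right) \left(-103\right) = \left(-1 - \frac{257}{31}\right) \left(-103\right) = \left(- \frac{288}{31}\right) \left(-103\right) = \frac{29664}{31} \approx 956.9$)
$\frac{1}{S + 53012} = \frac{1}{\frac{29664}{31} + 53012} = \frac{1}{\frac{1673036}{31}} = \frac{31}{1673036}$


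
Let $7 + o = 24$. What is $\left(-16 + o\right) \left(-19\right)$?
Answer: $-19$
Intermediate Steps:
$o = 17$ ($o = -7 + 24 = 17$)
$\left(-16 + o\right) \left(-19\right) = \left(-16 + 17\right) \left(-19\right) = 1 \left(-19\right) = -19$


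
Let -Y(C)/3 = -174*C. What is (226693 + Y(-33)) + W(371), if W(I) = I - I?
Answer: 209467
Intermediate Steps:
W(I) = 0
Y(C) = 522*C (Y(C) = -(-522)*C = 522*C)
(226693 + Y(-33)) + W(371) = (226693 + 522*(-33)) + 0 = (226693 - 17226) + 0 = 209467 + 0 = 209467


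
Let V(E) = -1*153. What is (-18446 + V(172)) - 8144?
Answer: -26743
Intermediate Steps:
V(E) = -153
(-18446 + V(172)) - 8144 = (-18446 - 153) - 8144 = -18599 - 8144 = -26743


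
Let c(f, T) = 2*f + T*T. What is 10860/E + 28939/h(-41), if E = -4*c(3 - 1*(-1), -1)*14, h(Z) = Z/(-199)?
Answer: 241835057/1722 ≈ 1.4044e+5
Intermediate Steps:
h(Z) = -Z/199 (h(Z) = Z*(-1/199) = -Z/199)
c(f, T) = T**2 + 2*f (c(f, T) = 2*f + T**2 = T**2 + 2*f)
E = -504 (E = -4*((-1)**2 + 2*(3 - 1*(-1)))*14 = -4*(1 + 2*(3 + 1))*14 = -4*(1 + 2*4)*14 = -4*(1 + 8)*14 = -4*9*14 = -36*14 = -504)
10860/E + 28939/h(-41) = 10860/(-504) + 28939/((-1/199*(-41))) = 10860*(-1/504) + 28939/(41/199) = -905/42 + 28939*(199/41) = -905/42 + 5758861/41 = 241835057/1722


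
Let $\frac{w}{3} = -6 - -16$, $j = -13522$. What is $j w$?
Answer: $-405660$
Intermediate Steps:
$w = 30$ ($w = 3 \left(-6 - -16\right) = 3 \left(-6 + 16\right) = 3 \cdot 10 = 30$)
$j w = \left(-13522\right) 30 = -405660$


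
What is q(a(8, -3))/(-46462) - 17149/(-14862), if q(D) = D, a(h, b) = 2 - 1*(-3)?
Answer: 199175632/172629561 ≈ 1.1538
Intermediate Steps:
a(h, b) = 5 (a(h, b) = 2 + 3 = 5)
q(a(8, -3))/(-46462) - 17149/(-14862) = 5/(-46462) - 17149/(-14862) = 5*(-1/46462) - 17149*(-1/14862) = -5/46462 + 17149/14862 = 199175632/172629561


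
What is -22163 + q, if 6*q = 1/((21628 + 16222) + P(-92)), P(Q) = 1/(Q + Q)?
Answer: -463055925019/20893197 ≈ -22163.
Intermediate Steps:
P(Q) = 1/(2*Q)
q = 92/20893197 (q = 1/(6*((21628 + 16222) + (½)/(-92))) = 1/(6*(37850 + (½)*(-1/92))) = 1/(6*(37850 - 1/184)) = 1/(6*(6964399/184)) = (⅙)*(184/6964399) = 92/20893197 ≈ 4.4033e-6)
-22163 + q = -22163 + 92/20893197 = -463055925019/20893197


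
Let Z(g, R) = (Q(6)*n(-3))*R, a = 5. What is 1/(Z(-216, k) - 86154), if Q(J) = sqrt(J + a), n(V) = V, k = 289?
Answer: -28718/2471414379 + 289*sqrt(11)/2471414379 ≈ -1.1232e-5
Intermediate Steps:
Q(J) = sqrt(5 + J) (Q(J) = sqrt(J + 5) = sqrt(5 + J))
Z(g, R) = -3*R*sqrt(11) (Z(g, R) = (sqrt(5 + 6)*(-3))*R = (sqrt(11)*(-3))*R = (-3*sqrt(11))*R = -3*R*sqrt(11))
1/(Z(-216, k) - 86154) = 1/(-3*289*sqrt(11) - 86154) = 1/(-867*sqrt(11) - 86154) = 1/(-86154 - 867*sqrt(11))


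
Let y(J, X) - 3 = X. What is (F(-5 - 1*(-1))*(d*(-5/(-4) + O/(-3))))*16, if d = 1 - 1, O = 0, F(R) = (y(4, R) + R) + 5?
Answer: 0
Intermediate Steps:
y(J, X) = 3 + X
F(R) = 8 + 2*R (F(R) = ((3 + R) + R) + 5 = (3 + 2*R) + 5 = 8 + 2*R)
d = 0
(F(-5 - 1*(-1))*(d*(-5/(-4) + O/(-3))))*16 = ((8 + 2*(-5 - 1*(-1)))*(0*(-5/(-4) + 0/(-3))))*16 = ((8 + 2*(-5 + 1))*(0*(-5*(-¼) + 0*(-⅓))))*16 = ((8 + 2*(-4))*(0*(5/4 + 0)))*16 = ((8 - 8)*(0*(5/4)))*16 = (0*0)*16 = 0*16 = 0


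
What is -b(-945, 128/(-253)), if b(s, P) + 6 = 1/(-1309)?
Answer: 7855/1309 ≈ 6.0008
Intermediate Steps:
b(s, P) = -7855/1309 (b(s, P) = -6 + 1/(-1309) = -6 - 1/1309 = -7855/1309)
-b(-945, 128/(-253)) = -1*(-7855/1309) = 7855/1309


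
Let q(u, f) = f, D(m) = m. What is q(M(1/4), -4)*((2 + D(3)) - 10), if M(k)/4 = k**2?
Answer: 20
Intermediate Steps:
M(k) = 4*k**2
q(M(1/4), -4)*((2 + D(3)) - 10) = -4*((2 + 3) - 10) = -4*(5 - 10) = -4*(-5) = 20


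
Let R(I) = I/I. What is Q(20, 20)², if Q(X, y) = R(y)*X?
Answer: 400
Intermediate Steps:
R(I) = 1
Q(X, y) = X (Q(X, y) = 1*X = X)
Q(20, 20)² = 20² = 400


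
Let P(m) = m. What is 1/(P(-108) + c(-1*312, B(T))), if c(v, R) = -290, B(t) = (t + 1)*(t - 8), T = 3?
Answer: -1/398 ≈ -0.0025126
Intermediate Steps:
B(t) = (1 + t)*(-8 + t)
1/(P(-108) + c(-1*312, B(T))) = 1/(-108 - 290) = 1/(-398) = -1/398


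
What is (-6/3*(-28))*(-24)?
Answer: -1344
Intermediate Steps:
(-6/3*(-28))*(-24) = (-6*⅓*(-28))*(-24) = -2*(-28)*(-24) = 56*(-24) = -1344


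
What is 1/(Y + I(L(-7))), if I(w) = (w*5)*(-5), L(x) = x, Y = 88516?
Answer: 1/88691 ≈ 1.1275e-5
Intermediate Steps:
I(w) = -25*w (I(w) = (5*w)*(-5) = -25*w)
1/(Y + I(L(-7))) = 1/(88516 - 25*(-7)) = 1/(88516 + 175) = 1/88691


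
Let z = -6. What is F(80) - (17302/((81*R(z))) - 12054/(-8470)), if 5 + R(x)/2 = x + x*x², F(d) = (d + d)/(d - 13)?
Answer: 1069839016/745317045 ≈ 1.4354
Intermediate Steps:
F(d) = 2*d/(-13 + d) (F(d) = (2*d)/(-13 + d) = 2*d/(-13 + d))
R(x) = -10 + 2*x + 2*x³ (R(x) = -10 + 2*(x + x*x²) = -10 + 2*(x + x³) = -10 + (2*x + 2*x³) = -10 + 2*x + 2*x³)
F(80) - (17302/((81*R(z))) - 12054/(-8470)) = 2*80/(-13 + 80) - (17302/((81*(-10 + 2*(-6) + 2*(-6)³))) - 12054/(-8470)) = 2*80/67 - (17302/((81*(-10 - 12 + 2*(-216)))) - 12054*(-1/8470)) = 2*80*(1/67) - (17302/((81*(-10 - 12 - 432))) + 861/605) = 160/67 - (17302/((81*(-454))) + 861/605) = 160/67 - (17302/(-36774) + 861/605) = 160/67 - (17302*(-1/36774) + 861/605) = 160/67 - (-8651/18387 + 861/605) = 160/67 - 1*10597352/11124135 = 160/67 - 10597352/11124135 = 1069839016/745317045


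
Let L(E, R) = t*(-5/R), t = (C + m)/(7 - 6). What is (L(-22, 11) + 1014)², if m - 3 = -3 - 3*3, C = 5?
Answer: 124858276/121 ≈ 1.0319e+6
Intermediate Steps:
m = -9 (m = 3 + (-3 - 3*3) = 3 + (-3 - 9) = 3 - 12 = -9)
t = -4 (t = (5 - 9)/(7 - 6) = -4/1 = -4*1 = -4)
L(E, R) = 20/R (L(E, R) = -(-20)/R = 20/R)
(L(-22, 11) + 1014)² = (20/11 + 1014)² = (11174/11)² = 124858276/121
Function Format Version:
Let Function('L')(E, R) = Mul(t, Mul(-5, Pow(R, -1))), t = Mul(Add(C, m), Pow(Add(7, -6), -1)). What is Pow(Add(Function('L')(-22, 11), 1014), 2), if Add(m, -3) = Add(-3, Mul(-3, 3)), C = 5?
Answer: Rational(124858276, 121) ≈ 1.0319e+6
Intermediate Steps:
m = -9 (m = Add(3, Add(-3, Mul(-3, 3))) = Add(3, Add(-3, -9)) = Add(3, -12) = -9)
t = -4 (t = Mul(Add(5, -9), Pow(Add(7, -6), -1)) = Mul(-4, Pow(1, -1)) = Mul(-4, 1) = -4)
Function('L')(E, R) = Mul(20, Pow(R, -1)) (Function('L')(E, R) = Mul(-4, Mul(-5, Pow(R, -1))) = Mul(20, Pow(R, -1)))
Pow(Add(Function('L')(-22, 11), 1014), 2) = Pow(Add(Mul(20, Pow(11, -1)), 1014), 2) = Pow(Add(Mul(20, Rational(1, 11)), 1014), 2) = Pow(Add(Rational(20, 11), 1014), 2) = Pow(Rational(11174, 11), 2) = Rational(124858276, 121)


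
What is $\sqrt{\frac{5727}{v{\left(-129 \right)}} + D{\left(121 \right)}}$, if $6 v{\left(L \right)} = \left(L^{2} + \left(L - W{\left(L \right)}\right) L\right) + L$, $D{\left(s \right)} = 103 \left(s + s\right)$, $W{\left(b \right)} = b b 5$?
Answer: $\frac{\sqrt{80261475819372605}}{1794433} \approx 157.88$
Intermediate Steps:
$W{\left(b \right)} = 5 b^{2}$ ($W{\left(b \right)} = b^{2} \cdot 5 = 5 b^{2}$)
$D{\left(s \right)} = 206 s$ ($D{\left(s \right)} = 103 \cdot 2 s = 206 s$)
$v{\left(L \right)} = \frac{L}{6} + \frac{L^{2}}{6} + \frac{L \left(L - 5 L^{2}\right)}{6}$ ($v{\left(L \right)} = \frac{\left(L^{2} + \left(L - 5 L^{2}\right) L\right) + L}{6} = \frac{\left(L^{2} + L \left(L - 5 L^{2}\right)\right) + L}{6} = \frac{L + L^{2} + L \left(L - 5 L^{2}\right)}{6} = \frac{L}{6} + \frac{L^{2}}{6} + \frac{L \left(L - 5 L^{2}\right)}{6}$)
$\sqrt{\frac{5727}{v{\left(-129 \right)}} + D{\left(121 \right)}} = \sqrt{\frac{5727}{\frac{1}{6} \left(-129\right) \left(1 - 5 \left(-129\right)^{2} + 2 \left(-129\right)\right)} + 206 \cdot 121} = \sqrt{\frac{5727}{\frac{1}{6} \left(-129\right) \left(1 - 83205 - 258\right)} + 24926} = \sqrt{\frac{5727}{\frac{1}{6} \left(-129\right) \left(-83462\right)} + 24926} = \sqrt{\frac{5727}{1794433} + 24926} = \sqrt{\frac{44728042685}{1794433}} = \frac{\sqrt{80261475819372605}}{1794433}$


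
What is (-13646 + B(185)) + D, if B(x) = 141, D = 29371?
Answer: 15866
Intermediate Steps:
(-13646 + B(185)) + D = (-13646 + 141) + 29371 = -13505 + 29371 = 15866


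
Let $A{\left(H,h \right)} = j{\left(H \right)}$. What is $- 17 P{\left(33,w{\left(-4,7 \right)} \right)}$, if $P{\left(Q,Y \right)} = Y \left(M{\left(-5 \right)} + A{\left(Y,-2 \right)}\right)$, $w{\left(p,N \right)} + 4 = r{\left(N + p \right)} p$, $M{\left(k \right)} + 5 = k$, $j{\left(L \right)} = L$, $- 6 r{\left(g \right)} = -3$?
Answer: $-1632$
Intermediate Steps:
$r{\left(g \right)} = \frac{1}{2}$ ($r{\left(g \right)} = \left(- \frac{1}{6}\right) \left(-3\right) = \frac{1}{2}$)
$M{\left(k \right)} = -5 + k$
$A{\left(H,h \right)} = H$
$w{\left(p,N \right)} = -4 + \frac{p}{2}$
$P{\left(Q,Y \right)} = Y \left(-10 + Y\right)$ ($P{\left(Q,Y \right)} = Y \left(\left(-5 - 5\right) + Y\right) = Y \left(-10 + Y\right)$)
$- 17 P{\left(33,w{\left(-4,7 \right)} \right)} = - 17 \left(-4 + \frac{1}{2} \left(-4\right)\right) \left(-10 + \left(-4 + \frac{1}{2} \left(-4\right)\right)\right) = - 17 \left(-4 - 2\right) \left(-10 - 6\right) = - 17 \left(- 6 \left(-10 - 6\right)\right) = - 17 \left(\left(-6\right) \left(-16\right)\right) = \left(-17\right) 96 = -1632$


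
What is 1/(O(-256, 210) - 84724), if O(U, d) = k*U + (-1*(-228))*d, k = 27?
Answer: -1/43756 ≈ -2.2854e-5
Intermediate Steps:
O(U, d) = 27*U + 228*d (O(U, d) = 27*U + (-1*(-228))*d = 27*U + 228*d)
1/(O(-256, 210) - 84724) = 1/((27*(-256) + 228*210) - 84724) = 1/((-6912 + 47880) - 84724) = 1/(40968 - 84724) = 1/(-43756) = -1/43756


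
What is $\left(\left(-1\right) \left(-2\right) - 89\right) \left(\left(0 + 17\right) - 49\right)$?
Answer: $2784$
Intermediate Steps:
$\left(\left(-1\right) \left(-2\right) - 89\right) \left(\left(0 + 17\right) - 49\right) = \left(2 - 89\right) \left(17 - 49\right) = \left(-87\right) \left(-32\right) = 2784$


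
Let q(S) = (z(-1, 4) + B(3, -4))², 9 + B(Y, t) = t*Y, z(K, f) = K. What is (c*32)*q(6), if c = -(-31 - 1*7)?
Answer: 588544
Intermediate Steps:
c = 38 (c = -(-31 - 7) = -1*(-38) = 38)
B(Y, t) = -9 + Y*t (B(Y, t) = -9 + t*Y = -9 + Y*t)
q(S) = 484 (q(S) = (-1 + (-9 + 3*(-4)))² = (-1 + (-9 - 12))² = (-1 - 21)² = (-22)² = 484)
(c*32)*q(6) = (38*32)*484 = 1216*484 = 588544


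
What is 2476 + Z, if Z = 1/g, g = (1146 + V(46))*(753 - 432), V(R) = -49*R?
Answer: 880633967/355668 ≈ 2476.0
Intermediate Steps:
g = -355668 (g = (1146 - 49*46)*(753 - 432) = (1146 - 2254)*321 = -1108*321 = -355668)
Z = -1/355668 (Z = 1/(-355668) = -1/355668 ≈ -2.8116e-6)
2476 + Z = 2476 - 1/355668 = 880633967/355668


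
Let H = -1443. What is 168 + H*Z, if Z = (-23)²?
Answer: -763179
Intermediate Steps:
Z = 529
168 + H*Z = 168 - 1443*529 = 168 - 763347 = -763179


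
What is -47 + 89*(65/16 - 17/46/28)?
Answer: 807287/2576 ≈ 313.39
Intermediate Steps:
-47 + 89*(65/16 - 17/46/28) = -47 + 89*(65*(1/16) - 17*1/46*(1/28)) = -47 + 89*(65/16 - 17/46*1/28) = -47 + 89*(65/16 - 17/1288) = -47 + 89*(10431/2576) = -47 + 928359/2576 = 807287/2576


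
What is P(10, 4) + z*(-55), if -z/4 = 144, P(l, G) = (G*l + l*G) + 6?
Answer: 31766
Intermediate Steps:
P(l, G) = 6 + 2*G*l (P(l, G) = (G*l + G*l) + 6 = 2*G*l + 6 = 6 + 2*G*l)
z = -576 (z = -4*144 = -576)
P(10, 4) + z*(-55) = (6 + 2*4*10) - 576*(-55) = (6 + 80) + 31680 = 86 + 31680 = 31766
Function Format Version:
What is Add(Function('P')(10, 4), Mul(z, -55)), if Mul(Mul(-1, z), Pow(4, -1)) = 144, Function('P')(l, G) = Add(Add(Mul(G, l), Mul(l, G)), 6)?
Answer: 31766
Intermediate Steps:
Function('P')(l, G) = Add(6, Mul(2, G, l)) (Function('P')(l, G) = Add(Add(Mul(G, l), Mul(G, l)), 6) = Add(Mul(2, G, l), 6) = Add(6, Mul(2, G, l)))
z = -576 (z = Mul(-4, 144) = -576)
Add(Function('P')(10, 4), Mul(z, -55)) = Add(Add(6, Mul(2, 4, 10)), Mul(-576, -55)) = Add(Add(6, 80), 31680) = Add(86, 31680) = 31766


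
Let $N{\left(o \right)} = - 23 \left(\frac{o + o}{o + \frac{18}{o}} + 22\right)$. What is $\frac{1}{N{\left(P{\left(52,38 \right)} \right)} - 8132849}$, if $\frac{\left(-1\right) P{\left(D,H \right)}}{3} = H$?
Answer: $- \frac{723}{5880448877} \approx -1.2295 \cdot 10^{-7}$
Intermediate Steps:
$P{\left(D,H \right)} = - 3 H$
$N{\left(o \right)} = -506 - \frac{46 o}{o + \frac{18}{o}}$ ($N{\left(o \right)} = - 23 \left(\frac{2 o}{o + \frac{18}{o}} + 22\right) = - 23 \left(22 + \frac{2 o}{o + \frac{18}{o}}\right) = -506 - \frac{46 o}{o + \frac{18}{o}}$)
$\frac{1}{N{\left(P{\left(52,38 \right)} \right)} - 8132849} = \frac{1}{\frac{276 \left(-33 - 2 \left(\left(-3\right) 38\right)^{2}\right)}{18 + \left(\left(-3\right) 38\right)^{2}} - 8132849} = \frac{1}{\frac{276 \left(-33 - 2 \left(-114\right)^{2}\right)}{18 + \left(-114\right)^{2}} - 8132849} = \frac{1}{\frac{276 \left(-33 - 25992\right)}{18 + 12996} - 8132849} = \frac{1}{\frac{276 \left(-33 - 25992\right)}{13014} - 8132849} = \frac{1}{276 \cdot \frac{1}{13014} \left(-26025\right) - 8132849} = \frac{1}{- \frac{399050}{723} - 8132849} = \frac{1}{- \frac{5880448877}{723}} = - \frac{723}{5880448877}$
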